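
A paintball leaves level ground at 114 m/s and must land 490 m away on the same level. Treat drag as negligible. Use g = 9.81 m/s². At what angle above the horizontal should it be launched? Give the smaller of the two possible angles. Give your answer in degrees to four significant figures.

10.85°

R = v₀² sin 2θ / g gives sin 2θ = gR/v₀² = 9.81·490/114² = 0.3699.
2θ = 21.71° or 180° − 21.71° = 158.3°, so θ = 10.85° or 79.15°.
The smaller angle is 10.85°.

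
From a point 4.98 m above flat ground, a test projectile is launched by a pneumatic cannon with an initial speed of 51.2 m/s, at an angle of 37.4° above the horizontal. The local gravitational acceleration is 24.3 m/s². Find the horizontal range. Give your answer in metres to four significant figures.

110.3 m

Components: vₓ = 51.20 cos 37.4° = 40.67 m/s, v_y0 = 51.20 sin 37.4° = 31.10 m/s.
With up positive and y = 0 at the ground: y(t) = 4.98 + (31.10) t − 12.15 t². Setting y = 0 and taking the positive root: t = [31.10 + √(31.10² + 2·24.3·4.98)] / 24.3 = (31.10 + 34.77) / 24.3 = 2.711 s.
Horizontal distance: R = vₓ t = 40.67 × 2.711 = 110.3 m.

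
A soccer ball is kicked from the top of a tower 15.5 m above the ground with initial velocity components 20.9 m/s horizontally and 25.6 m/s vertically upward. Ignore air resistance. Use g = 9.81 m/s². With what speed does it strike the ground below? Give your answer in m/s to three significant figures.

With up positive and y = 0 at the ground: y(t) = 15.5 + (25.60) t − 4.905 t². Setting y = 0 and taking the positive root: t = [25.60 + √(25.60² + 2·9.81·15.5)] / 9.81 = (25.60 + 30.98) / 9.81 = 5.767 s.
Vertical velocity at impact: v_y = v_y0 − g t = 25.60 − 9.81 × 5.767 = −30.98 m/s.
Speed: |v| = √(vₓ² + v_y²) = √(20.90² + 30.98²) = 37.37 m/s.

37.4 m/s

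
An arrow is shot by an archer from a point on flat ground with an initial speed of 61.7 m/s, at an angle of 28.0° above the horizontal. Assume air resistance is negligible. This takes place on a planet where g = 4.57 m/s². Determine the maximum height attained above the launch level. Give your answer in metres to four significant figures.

91.80 m

Resolve: vₓ = 61.70 cos 28.0° = 54.48 m/s and v_y0 = 61.70 sin 28.0° = 28.97 m/s.
At the apex v_y = 0, so H = v_y0²/(2g) = 28.97²/9.140 = 91.80 m.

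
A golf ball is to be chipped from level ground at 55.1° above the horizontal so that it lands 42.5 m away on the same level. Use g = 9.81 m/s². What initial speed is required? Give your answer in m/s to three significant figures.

21.1 m/s

Level-ground range: R = v₀² sin(2θ)/g, so v₀ = √(gR / sin 2θ).
v₀ = √(9.81 × 42.5 / sin 110.2°) = √(416.9 / 0.9385) = √444.25 = 21.08 m/s.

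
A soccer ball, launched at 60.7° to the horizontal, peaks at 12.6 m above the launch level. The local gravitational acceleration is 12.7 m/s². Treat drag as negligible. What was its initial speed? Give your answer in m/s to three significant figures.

At the peak v_y = 0, so v_y0 = √(2gH) = √(2 × 12.7 × 12.6) = 17.89 m/s.
v_y0 = v₀ sin θ ⇒ v₀ = 17.89 / sin 60.7° = 20.51 m/s.

20.5 m/s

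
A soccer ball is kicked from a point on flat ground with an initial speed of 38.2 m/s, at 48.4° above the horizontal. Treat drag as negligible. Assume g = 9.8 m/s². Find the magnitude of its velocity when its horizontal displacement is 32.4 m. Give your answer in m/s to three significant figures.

Components: vₓ = 38.20 cos 48.4° = 25.36 m/s, v_y0 = 38.20 sin 48.4° = 28.57 m/s.
At x = 32.4 m, t = x/vₓ = 32.4/25.36 = 1.278 s.
Vertical velocity there: v_y = v_y0 − g t = 28.57 − 9.80 × 1.278 = 16.05 m/s.
Speed: √(vₓ² + v_y²) = √(25.36² + 16.05²) = 30.01 m/s.

30.0 m/s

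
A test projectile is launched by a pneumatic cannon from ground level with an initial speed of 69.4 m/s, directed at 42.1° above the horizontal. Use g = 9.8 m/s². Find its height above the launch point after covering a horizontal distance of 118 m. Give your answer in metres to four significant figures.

80.89 m

Components: vₓ = 69.40 cos 42.1° = 51.49 m/s, v_y0 = 69.40 sin 42.1° = 46.53 m/s.
x = vₓ t ⇒ t = 118/51.49 = 2.292 s.
Height: y = v_y0 t − ½ g t² = 46.53 × 2.292 − 4.900 × 2.292² = 106.6 − 25.73 = 80.89 m.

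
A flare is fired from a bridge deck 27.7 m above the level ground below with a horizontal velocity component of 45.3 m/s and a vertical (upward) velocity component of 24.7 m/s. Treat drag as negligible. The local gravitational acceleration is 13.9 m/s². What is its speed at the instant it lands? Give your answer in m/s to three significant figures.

58.6 m/s

With up positive and y = 0 at the ground: y(t) = 27.7 + (24.70) t − 6.950 t². Setting y = 0 and taking the positive root: t = [24.70 + √(24.70² + 2·13.9·27.7)] / 13.9 = (24.70 + 37.15) / 13.9 = 4.450 s.
Vertical velocity at impact: v_y = v_y0 − g t = 24.70 − 13.9 × 4.450 = −37.15 m/s.
Speed: |v| = √(vₓ² + v_y²) = √(45.30² + 37.15²) = 58.59 m/s.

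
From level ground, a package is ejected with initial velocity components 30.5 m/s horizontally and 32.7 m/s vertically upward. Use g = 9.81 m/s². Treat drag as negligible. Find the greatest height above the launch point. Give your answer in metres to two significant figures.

Peak height H = v_y0² / (2g) = 1069.3 / 19.62 = 54.50 m.

55 m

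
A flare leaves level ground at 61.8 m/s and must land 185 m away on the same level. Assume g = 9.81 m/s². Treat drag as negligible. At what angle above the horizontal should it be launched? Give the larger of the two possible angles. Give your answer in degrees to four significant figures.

75.81°

Level-ground range R = v₀² sin(2θ)/g ⇒ sin(2θ) = gR/v₀² = 9.81 × 185 / 61.8² = 0.4752.
2θ = 28.37° or 180° − 28.37° = 151.6°, so θ = 14.19° or 75.81°.
The larger angle is 75.81°.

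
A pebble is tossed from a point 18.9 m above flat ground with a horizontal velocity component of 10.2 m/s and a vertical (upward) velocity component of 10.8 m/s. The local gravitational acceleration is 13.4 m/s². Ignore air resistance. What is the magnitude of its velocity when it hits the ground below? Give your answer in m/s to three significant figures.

Vertical motion (up positive, ground at y = 0): 6.700 t² − (10.80) t − 18.9 = 0, so t = (10.80 + √(10.80² + 2·13.4·18.9)) / 13.4 = (10.80 + 24.96) / 13.4 = 2.669 s.
Vertical velocity at impact: v_y = v_y0 − g t = 10.80 − 13.4 × 2.669 = −24.96 m/s.
Speed: |v| = √(vₓ² + v_y²) = √(10.20² + 24.96²) = 26.97 m/s.

27.0 m/s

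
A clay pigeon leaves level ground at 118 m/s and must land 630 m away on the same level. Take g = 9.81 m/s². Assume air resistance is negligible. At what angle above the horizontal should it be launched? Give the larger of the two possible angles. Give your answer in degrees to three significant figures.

Level-ground range R = v₀² sin(2θ)/g ⇒ sin(2θ) = gR/v₀² = 9.81 × 630 / 118² = 0.4439.
2θ = 26.35° or 180° − 26.35° = 153.6°, so θ = 13.18° or 76.82°.
The larger angle is 76.82°.

76.8°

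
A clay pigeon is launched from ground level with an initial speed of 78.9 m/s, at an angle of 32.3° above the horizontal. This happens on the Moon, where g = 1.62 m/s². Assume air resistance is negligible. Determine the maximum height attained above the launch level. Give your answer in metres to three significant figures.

Horizontal component vₓ = 78.90 cos 32.3° = 66.69 m/s; vertical v_y0 = 78.90 sin 32.3° = 42.16 m/s.
At the apex v_y = 0, so H = v_y0²/(2g) = 42.16²/3.240 = 548.6 m.

549 m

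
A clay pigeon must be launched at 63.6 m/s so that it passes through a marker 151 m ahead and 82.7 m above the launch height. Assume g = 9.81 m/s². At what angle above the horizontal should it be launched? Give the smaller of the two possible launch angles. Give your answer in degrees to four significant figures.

40.99°

Trajectory: y = x tanθ − g x² (1 + tan²θ)/(2v₀²). With x = 151, y = 82.7, v₀ = 63.6, g = 9.81:
27.65 tan²θ − 151 tanθ + (110.3) = 0.
tanθ = [151 ± √(151² − 4 × 27.65 × (110.3))] / (2 × 27.65) = (151 ± 102.9) / 55.30, giving tanθ = 0.8691 or 4.592.
θ = 40.99° or 77.72°; the smaller is 40.99°.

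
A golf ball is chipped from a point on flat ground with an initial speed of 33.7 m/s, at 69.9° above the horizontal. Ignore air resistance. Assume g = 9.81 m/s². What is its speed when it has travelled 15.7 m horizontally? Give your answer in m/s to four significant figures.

Components: vₓ = 33.70 cos 69.9° = 11.58 m/s, v_y0 = 33.70 sin 69.9° = 31.65 m/s.
Time to reach x = 15.7 m: t = x/vₓ = 15.7/11.58 = 1.356 s.
Vertical velocity there: v_y = v_y0 − g t = 31.65 − 9.81 × 1.356 = 18.35 m/s.
Speed: √(vₓ² + v_y²) = √(11.58² + 18.35²) = 21.70 m/s.

21.70 m/s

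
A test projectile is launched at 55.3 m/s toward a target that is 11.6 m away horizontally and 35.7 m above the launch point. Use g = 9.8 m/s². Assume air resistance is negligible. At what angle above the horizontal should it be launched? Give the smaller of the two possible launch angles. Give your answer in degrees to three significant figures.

73.1°

Trajectory: y = x tanθ − g x² (1 + tan²θ)/(2v₀²). With x = 11.6, y = 35.7, v₀ = 55.3, g = 9.80:
0.2156 tan²θ − 11.6 tanθ + (35.92) = 0.
tanθ = [11.6 ± √(11.6² − 4 × 0.2156 × (35.92))] / (2 × 0.2156) = (11.6 ± 10.18) / 0.4312, giving tanθ = 3.298 or 50.50.
θ = 73.13° or 88.87°; the smaller is 73.13°.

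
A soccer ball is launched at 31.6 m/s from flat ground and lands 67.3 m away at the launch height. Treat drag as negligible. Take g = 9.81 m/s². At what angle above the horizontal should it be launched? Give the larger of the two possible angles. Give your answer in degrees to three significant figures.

R = v₀² sin 2θ / g gives sin 2θ = gR/v₀² = 9.81·67.3/31.6² = 0.6612.
2θ = 41.39° or 180° − 41.39° = 138.6°, so θ = 20.69° or 69.31°.
The larger angle is 69.31°.

69.3°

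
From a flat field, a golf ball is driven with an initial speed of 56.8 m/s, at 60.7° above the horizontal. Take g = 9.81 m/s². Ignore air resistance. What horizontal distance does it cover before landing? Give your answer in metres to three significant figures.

281 m

Resolve: vₓ = 56.80 cos 60.7° = 27.80 m/s and v_y0 = 56.80 sin 60.7° = 49.53 m/s.
Flight time T = 2 v_y0 / g = 10.10 s.
Range: R = vₓ T = 27.80 × 10.10 = 280.7 m.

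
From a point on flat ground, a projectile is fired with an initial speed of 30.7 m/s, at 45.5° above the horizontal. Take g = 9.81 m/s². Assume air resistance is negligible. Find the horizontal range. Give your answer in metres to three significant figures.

Resolve: vₓ = 30.70 cos 45.5° = 21.52 m/s and v_y0 = 30.70 sin 45.5° = 21.90 m/s.
Flight time T = 2 v_y0 / g = 4.464 s.
Horizontal distance R = vₓ T = 21.52 × 4.464 = 96.06 m.

96.1 m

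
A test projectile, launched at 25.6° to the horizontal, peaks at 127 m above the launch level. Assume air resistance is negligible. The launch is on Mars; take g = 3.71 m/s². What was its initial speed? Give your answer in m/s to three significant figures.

71.0 m/s

At the peak v_y = 0, so v_y0 = √(2gH) = √(2 × 3.71 × 127) = 30.70 m/s.
v_y0 = v₀ sin θ ⇒ v₀ = 30.70 / sin 25.6° = 71.05 m/s.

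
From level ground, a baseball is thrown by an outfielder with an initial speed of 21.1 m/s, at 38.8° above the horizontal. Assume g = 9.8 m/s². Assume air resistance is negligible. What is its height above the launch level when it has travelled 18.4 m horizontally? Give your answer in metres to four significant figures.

8.659 m

Components: vₓ = 21.10 cos 38.8° = 16.44 m/s, v_y0 = 21.10 sin 38.8° = 13.22 m/s.
Time to reach x = 18.4 m: t = x/vₓ = 18.4/16.44 = 1.119 s.
Height: y = v_y0 t − ½ g t² = 13.22 × 1.119 − 4.900 × 1.119² = 14.79 − 6.135 = 8.659 m.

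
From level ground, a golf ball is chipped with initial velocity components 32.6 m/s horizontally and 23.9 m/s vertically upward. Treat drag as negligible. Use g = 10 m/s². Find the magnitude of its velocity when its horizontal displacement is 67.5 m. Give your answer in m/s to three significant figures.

x = vₓ t ⇒ t = 67.5/32.60 = 2.071 s.
Vertical velocity there: v_y = v_y0 − g t = 23.90 − 10.0 × 2.071 = 3.194 m/s.
Speed: √(vₓ² + v_y²) = √(32.60² + 3.194²) = 32.76 m/s.

32.8 m/s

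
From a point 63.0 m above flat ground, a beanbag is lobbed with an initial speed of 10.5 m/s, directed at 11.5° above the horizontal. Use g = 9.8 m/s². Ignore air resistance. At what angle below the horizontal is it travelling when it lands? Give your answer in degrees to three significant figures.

73.7°

Horizontal component vₓ = 10.50 cos 11.5° = 10.29 m/s; vertical v_y0 = 10.50 sin 11.5° = 2.093 m/s.
The projectile lands when y = 63.0 + (2.093) t − ½·9.80·t² = 0. Positive root: t = (2.093 + √(2.093² + 2·9.80·63.0)) / 9.80 = (2.093 + 35.20) / 9.80 = 3.806 s.
At impact: v_y = v_y0 − g t = −35.20 m/s; vₓ = 10.29 m/s.
Angle below horizontal: arctan(|v_y|/vₓ) = arctan(35.20/10.29) = 73.71°.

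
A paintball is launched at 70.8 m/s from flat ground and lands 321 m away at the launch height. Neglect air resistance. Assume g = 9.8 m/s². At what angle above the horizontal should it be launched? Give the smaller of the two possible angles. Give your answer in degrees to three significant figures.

From R = (v₀²/g) sin 2θ: sin 2θ = 9.80 × 321 / 5012.6 = 0.6276.
2θ = 38.87° or 180° − 38.87° = 141.1°, so θ = 19.44° or 70.56°.
The smaller angle is 19.44°.

19.4°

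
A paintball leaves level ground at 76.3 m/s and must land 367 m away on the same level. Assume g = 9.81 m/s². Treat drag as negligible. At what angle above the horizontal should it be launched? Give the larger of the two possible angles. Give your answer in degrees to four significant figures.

R = v₀² sin 2θ / g gives sin 2θ = gR/v₀² = 9.81·367/76.3² = 0.6184.
2θ = 38.20° or 180° − 38.20° = 141.8°, so θ = 19.10° or 70.90°.
The larger angle is 70.90°.

70.90°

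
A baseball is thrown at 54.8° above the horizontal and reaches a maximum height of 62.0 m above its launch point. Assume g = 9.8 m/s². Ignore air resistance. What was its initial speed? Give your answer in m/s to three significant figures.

42.7 m/s

At the peak v_y = 0, so v_y0 = √(2gH) = √(2 × 9.80 × 62.0) = 34.86 m/s.
v_y0 = v₀ sin θ ⇒ v₀ = 34.86 / sin 54.8° = 42.66 m/s.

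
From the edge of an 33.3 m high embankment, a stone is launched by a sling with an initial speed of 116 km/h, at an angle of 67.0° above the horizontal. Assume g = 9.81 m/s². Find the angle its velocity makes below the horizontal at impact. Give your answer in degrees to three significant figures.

72.2°

Convert: 116 km/h = 116/3.6 = 32.22 m/s.
vₓ = 32.22 cos 67.0° = 12.59 m/s; v_y0 = 32.22 sin 67.0° = 29.66 m/s.
Vertical motion (up positive, ground at y = 0): 4.905 t² − (29.66) t − 33.3 = 0, so t = (29.66 + √(29.66² + 2·9.81·33.3)) / 9.81 = (29.66 + 39.15) / 9.81 = 7.015 s.
At impact: v_y = v_y0 − g t = −39.15 m/s; vₓ = 12.59 m/s.
Angle below horizontal: arctan(|v_y|/vₓ) = arctan(39.15/12.59) = 72.17°.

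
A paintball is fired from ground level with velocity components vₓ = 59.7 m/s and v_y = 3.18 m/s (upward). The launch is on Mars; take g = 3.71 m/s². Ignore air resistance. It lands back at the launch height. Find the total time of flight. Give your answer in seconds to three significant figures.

1.71 s

It returns to y = 0 when t = 2 v_y0 / g = 2(3.180)/3.71 = 1.714 s.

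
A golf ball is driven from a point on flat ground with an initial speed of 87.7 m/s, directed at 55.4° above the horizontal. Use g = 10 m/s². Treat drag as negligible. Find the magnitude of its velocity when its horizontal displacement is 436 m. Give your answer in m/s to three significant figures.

52.1 m/s

Resolve: vₓ = 87.70 cos 55.4° = 49.80 m/s and v_y0 = 87.70 sin 55.4° = 72.19 m/s.
Time to reach x = 436 m: t = x/vₓ = 436/49.80 = 8.755 s.
Vertical velocity there: v_y = v_y0 − g t = 72.19 − 10.0 × 8.755 = −15.36 m/s.
Speed: √(vₓ² + v_y²) = √(49.80² + 15.36²) = 52.12 m/s.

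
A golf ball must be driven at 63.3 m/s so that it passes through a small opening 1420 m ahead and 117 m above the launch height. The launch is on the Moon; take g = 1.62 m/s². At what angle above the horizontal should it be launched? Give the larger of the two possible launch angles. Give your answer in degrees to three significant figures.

71.9°

Trajectory: y = x tanθ − g x² (1 + tan²θ)/(2v₀²). With x = 1420, y = 117, v₀ = 63.3, g = 1.62:
407.6 tan²θ − 1420 tanθ + (524.6) = 0.
tanθ = [1420 ± √(1420² − 4 × 407.6 × (524.6))] / (2 × 407.6) = (1420 ± 1078) / 815.2, giving tanθ = 0.4201 or 3.064.
θ = 22.79° or 71.92°; the larger is 71.92°.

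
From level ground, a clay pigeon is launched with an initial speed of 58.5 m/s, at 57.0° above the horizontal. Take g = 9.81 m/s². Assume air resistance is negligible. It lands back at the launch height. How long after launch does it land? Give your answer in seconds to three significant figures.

10.0 s

Horizontal component vₓ = 58.50 cos 57.0° = 31.86 m/s; vertical v_y0 = 58.50 sin 57.0° = 49.06 m/s.
It returns to y = 0 when t = 2 v_y0 / g = 2(49.06)/9.81 = 10.00 s.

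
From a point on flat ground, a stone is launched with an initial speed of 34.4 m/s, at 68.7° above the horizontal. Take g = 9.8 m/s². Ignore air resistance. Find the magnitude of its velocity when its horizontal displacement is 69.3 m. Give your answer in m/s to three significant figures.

vₓ = 34.40 cos 68.7° = 12.50 m/s; v_y0 = 34.40 sin 68.7° = 32.05 m/s.
Time to reach x = 69.3 m: t = x/vₓ = 69.3/12.50 = 5.546 s.
Vertical velocity there: v_y = v_y0 − g t = 32.05 − 9.80 × 5.546 = −22.30 m/s.
Speed: √(vₓ² + v_y²) = √(12.50² + 22.30²) = 25.56 m/s.

25.6 m/s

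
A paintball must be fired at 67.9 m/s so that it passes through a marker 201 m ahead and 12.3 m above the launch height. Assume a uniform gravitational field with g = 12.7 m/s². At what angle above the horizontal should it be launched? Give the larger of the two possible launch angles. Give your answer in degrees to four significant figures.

Trajectory: y = x tanθ − g x² (1 + tan²θ)/(2v₀²). With x = 201, y = 12.3, v₀ = 67.9, g = 12.7:
55.65 tan²θ − 201 tanθ + (67.95) = 0.
tanθ = [201 ± √(201² − 4 × 55.65 × (67.95))] / (2 × 55.65) = (201 ± 159.0) / 111.3, giving tanθ = 0.3775 or 3.235.
θ = 20.68° or 72.82°; the larger is 72.82°.

72.82°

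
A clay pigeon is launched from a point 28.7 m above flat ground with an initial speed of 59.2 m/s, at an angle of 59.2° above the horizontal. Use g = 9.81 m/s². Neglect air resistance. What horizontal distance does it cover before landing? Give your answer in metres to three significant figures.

Horizontal component vₓ = 59.20 cos 59.2° = 30.31 m/s; vertical v_y0 = 59.20 sin 59.2° = 50.85 m/s.
With up positive and y = 0 at the ground: y(t) = 28.7 + (50.85) t − 4.905 t². Setting y = 0 and taking the positive root: t = [50.85 + √(50.85² + 2·9.81·28.7)] / 9.81 = (50.85 + 56.11) / 9.81 = 10.90 s.
Horizontal distance: R = vₓ t = 30.31 × 10.90 = 330.5 m.

331 m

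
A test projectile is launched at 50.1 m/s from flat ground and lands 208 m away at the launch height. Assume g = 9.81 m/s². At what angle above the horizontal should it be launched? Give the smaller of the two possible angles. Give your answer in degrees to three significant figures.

27.2°

Level-ground range R = v₀² sin(2θ)/g ⇒ sin(2θ) = gR/v₀² = 9.81 × 208 / 50.1² = 0.8129.
2θ = 54.38° or 180° − 54.38° = 125.6°, so θ = 27.19° or 62.81°.
The smaller angle is 27.19°.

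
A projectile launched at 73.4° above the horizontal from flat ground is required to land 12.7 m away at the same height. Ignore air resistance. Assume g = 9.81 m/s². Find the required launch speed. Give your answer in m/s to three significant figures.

15.1 m/s

From R = (v₀² / g) sin 2θ: v₀ = √(gR / sin 2θ).
v₀ = √(9.81 × 12.7 / sin 146.8°) = √(124.6 / 0.5476) = √227.53 = 15.08 m/s.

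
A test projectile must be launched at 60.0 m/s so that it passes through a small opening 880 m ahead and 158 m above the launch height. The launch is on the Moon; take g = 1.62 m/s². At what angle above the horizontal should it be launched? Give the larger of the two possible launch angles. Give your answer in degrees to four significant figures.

Trajectory: y = x tanθ − g x² (1 + tan²θ)/(2v₀²). With x = 880, y = 158, v₀ = 60.0, g = 1.62:
174.2 tan²θ − 880 tanθ + (332.2) = 0.
tanθ = [880 ± √(880² − 4 × 174.2 × (332.2))] / (2 × 174.2) = (880 ± 736.8) / 348.5, giving tanθ = 0.4110 or 4.640.
θ = 22.34° or 77.84°; the larger is 77.84°.

77.84°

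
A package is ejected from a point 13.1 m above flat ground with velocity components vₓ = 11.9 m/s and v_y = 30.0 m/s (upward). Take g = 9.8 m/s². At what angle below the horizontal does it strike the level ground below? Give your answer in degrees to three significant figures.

The projectile lands when y = 13.1 + (30.00) t − ½·9.80·t² = 0. Positive root: t = (30.00 + √(30.00² + 2·9.80·13.1)) / 9.80 = (30.00 + 34.01) / 9.80 = 6.532 s.
At impact: v_y = v_y0 − g t = −34.01 m/s; vₓ = 11.90 m/s.
Angle below horizontal: arctan(|v_y|/vₓ) = arctan(34.01/11.90) = 70.72°.

70.7°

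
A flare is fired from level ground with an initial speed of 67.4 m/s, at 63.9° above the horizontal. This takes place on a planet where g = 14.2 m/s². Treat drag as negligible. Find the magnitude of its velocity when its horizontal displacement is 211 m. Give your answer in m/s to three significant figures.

50.2 m/s

Resolve: vₓ = 67.40 cos 63.9° = 29.65 m/s and v_y0 = 67.40 sin 63.9° = 60.53 m/s.
x = vₓ t ⇒ t = 211/29.65 = 7.116 s.
Vertical velocity there: v_y = v_y0 − g t = 60.53 − 14.2 × 7.116 = −40.52 m/s.
Speed: √(vₓ² + v_y²) = √(29.65² + 40.52²) = 50.21 m/s.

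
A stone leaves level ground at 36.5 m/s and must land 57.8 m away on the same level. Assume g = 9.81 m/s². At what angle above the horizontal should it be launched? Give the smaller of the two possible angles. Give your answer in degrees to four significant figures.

12.59°

From R = (v₀²/g) sin 2θ: sin 2θ = 9.81 × 57.8 / 1332.2 = 0.4256.
2θ = 25.19° or 180° − 25.19° = 154.8°, so θ = 12.59° or 77.41°.
The smaller angle is 12.59°.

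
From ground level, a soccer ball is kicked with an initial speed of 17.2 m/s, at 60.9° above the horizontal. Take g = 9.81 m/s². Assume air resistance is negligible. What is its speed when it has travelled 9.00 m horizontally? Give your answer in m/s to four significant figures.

9.486 m/s

Components: vₓ = 17.20 cos 60.9° = 8.365 m/s, v_y0 = 17.20 sin 60.9° = 15.03 m/s.
x = vₓ t ⇒ t = 9.00/8.365 = 1.076 s.
Vertical velocity there: v_y = v_y0 − g t = 15.03 − 9.81 × 1.076 = 4.474 m/s.
Speed: √(vₓ² + v_y²) = √(8.365² + 4.474²) = 9.486 m/s.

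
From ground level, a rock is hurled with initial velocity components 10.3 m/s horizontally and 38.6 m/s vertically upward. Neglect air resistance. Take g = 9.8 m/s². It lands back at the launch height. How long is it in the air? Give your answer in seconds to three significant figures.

Time of flight on level ground: T = 2 v_y0 / g = 2 × 38.60 / 9.80 = 7.878 s.

7.88 s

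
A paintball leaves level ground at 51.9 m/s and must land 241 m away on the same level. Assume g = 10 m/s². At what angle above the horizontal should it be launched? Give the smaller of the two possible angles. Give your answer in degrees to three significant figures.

From R = (v₀²/g) sin 2θ: sin 2θ = 10.0 × 241 / 2693.6 = 0.8947.
2θ = 63.47° or 180° − 63.47° = 116.5°, so θ = 31.74° or 58.26°.
The smaller angle is 31.74°.

31.7°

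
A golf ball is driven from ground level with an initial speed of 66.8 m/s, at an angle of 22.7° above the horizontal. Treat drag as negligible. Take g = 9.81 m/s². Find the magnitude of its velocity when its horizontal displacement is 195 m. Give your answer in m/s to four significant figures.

61.85 m/s

Resolve: vₓ = 66.80 cos 22.7° = 61.63 m/s and v_y0 = 66.80 sin 22.7° = 25.78 m/s.
Time to reach x = 195 m: t = x/vₓ = 195/61.63 = 3.164 s.
Vertical velocity there: v_y = v_y0 − g t = 25.78 − 9.81 × 3.164 = −5.263 m/s.
Speed: √(vₓ² + v_y²) = √(61.63² + 5.263²) = 61.85 m/s.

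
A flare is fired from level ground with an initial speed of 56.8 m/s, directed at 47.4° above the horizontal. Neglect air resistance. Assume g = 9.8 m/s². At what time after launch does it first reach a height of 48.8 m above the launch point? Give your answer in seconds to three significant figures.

Components: vₓ = 56.80 cos 47.4° = 38.45 m/s, v_y0 = 56.80 sin 47.4° = 41.81 m/s.
Require v_y0 t − ½ g t² = 48.8, i.e. 4.900 t² − 41.81 t + 48.8 = 0.
Quadratic formula: t = (41.81 ± √791.62) / 9.80 = (41.81 ± 28.14) / 9.80 → t = 1.395 s or 7.137 s.
The first (ascending) time is 1.395 s.

1.40 s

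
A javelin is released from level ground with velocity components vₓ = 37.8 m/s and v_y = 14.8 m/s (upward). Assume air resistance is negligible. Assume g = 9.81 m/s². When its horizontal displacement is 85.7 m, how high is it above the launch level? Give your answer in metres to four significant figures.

8.342 m

Time to reach x = 85.7 m: t = x/vₓ = 85.7/37.80 = 2.267 s.
Height: y = v_y0 t − ½ g t² = 14.80 × 2.267 − 4.905 × 2.267² = 33.55 − 25.21 = 8.342 m.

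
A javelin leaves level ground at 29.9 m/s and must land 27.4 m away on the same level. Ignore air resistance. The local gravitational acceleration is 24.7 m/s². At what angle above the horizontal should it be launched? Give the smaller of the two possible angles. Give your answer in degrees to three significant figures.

24.6°

From R = (v₀²/g) sin 2θ: sin 2θ = 24.7 × 27.4 / 894.01 = 0.7570.
2θ = 49.20° or 180° − 49.20° = 130.8°, so θ = 24.60° or 65.40°.
The smaller angle is 24.60°.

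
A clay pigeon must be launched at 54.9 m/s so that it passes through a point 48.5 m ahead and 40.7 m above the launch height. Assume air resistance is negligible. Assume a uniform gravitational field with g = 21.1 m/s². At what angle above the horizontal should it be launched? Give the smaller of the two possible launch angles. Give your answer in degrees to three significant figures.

Trajectory: y = x tanθ − g x² (1 + tan²θ)/(2v₀²). With x = 48.5, y = 40.7, v₀ = 54.9, g = 21.1:
8.234 tan²θ − 48.5 tanθ + (48.93) = 0.
tanθ = [48.5 ± √(48.5² − 4 × 8.234 × (48.93))] / (2 × 8.234) = (48.5 ± 27.21) / 16.47, giving tanθ = 1.293 or 4.598.
θ = 52.27° or 77.73°; the smaller is 52.27°.

52.3°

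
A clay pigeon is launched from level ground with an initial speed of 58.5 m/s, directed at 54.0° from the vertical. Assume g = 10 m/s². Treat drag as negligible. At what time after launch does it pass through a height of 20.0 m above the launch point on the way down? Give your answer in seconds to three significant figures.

6.24 s

Resolve: vₓ = 58.50 sin 54.0° = 47.33 m/s and v_y0 = 58.50 cos 54.0° = 34.39 m/s.
Height y(t) = 34.39 t − 5.000 t² = 20.0 gives 5.000 t² − 34.39 t + 20.0 = 0.
t = [34.39 ± √(34.39² − 2·10.0·20.0)] / 10.0 = (34.39 ± 27.97) / 10.0, so t = 0.6415 s or t = 6.236 s.
The descending-branch root is 6.236 s.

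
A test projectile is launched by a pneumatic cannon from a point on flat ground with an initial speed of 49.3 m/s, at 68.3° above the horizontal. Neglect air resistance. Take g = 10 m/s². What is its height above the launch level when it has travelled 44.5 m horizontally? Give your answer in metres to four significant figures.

Resolve: vₓ = 49.30 cos 68.3° = 18.23 m/s and v_y0 = 49.30 sin 68.3° = 45.81 m/s.
x = vₓ t ⇒ t = 44.5/18.23 = 2.441 s.
Height: y = v_y0 t − ½ g t² = 45.81 × 2.441 − 5.000 × 2.441² = 111.8 − 29.80 = 82.03 m.

82.03 m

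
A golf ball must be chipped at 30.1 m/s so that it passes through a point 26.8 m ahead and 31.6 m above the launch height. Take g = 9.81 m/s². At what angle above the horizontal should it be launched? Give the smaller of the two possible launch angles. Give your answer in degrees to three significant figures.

Trajectory: y = x tanθ − g x² (1 + tan²θ)/(2v₀²). With x = 26.8, y = 31.6, v₀ = 30.1, g = 9.81:
3.888 tan²θ − 26.8 tanθ + (35.49) = 0.
tanθ = [26.8 ± √(26.8² − 4 × 3.888 × (35.49))] / (2 × 3.888) = (26.8 ± 12.89) / 7.777, giving tanθ = 1.788 or 5.104.
θ = 60.78° or 78.92°; the smaller is 60.78°.

60.8°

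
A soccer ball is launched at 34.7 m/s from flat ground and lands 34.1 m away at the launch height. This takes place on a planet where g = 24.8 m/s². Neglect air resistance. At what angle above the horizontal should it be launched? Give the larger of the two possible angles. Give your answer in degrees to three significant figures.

Level-ground range R = v₀² sin(2θ)/g ⇒ sin(2θ) = gR/v₀² = 24.8 × 34.1 / 34.7² = 0.7023.
2θ = 44.62° or 180° − 44.62° = 135.4°, so θ = 22.31° or 67.69°.
The larger angle is 67.69°.

67.7°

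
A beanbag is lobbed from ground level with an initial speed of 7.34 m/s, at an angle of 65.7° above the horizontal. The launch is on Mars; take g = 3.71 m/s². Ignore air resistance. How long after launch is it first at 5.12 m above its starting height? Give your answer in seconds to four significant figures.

Components: vₓ = 7.340 cos 65.7° = 3.021 m/s, v_y0 = 7.340 sin 65.7° = 6.690 m/s.
Require v_y0 t − ½ g t² = 5.12, i.e. 1.855 t² − 6.690 t + 5.12 = 0.
Quadratic formula: t = (6.690 ± √6.7617) / 3.71 = (6.690 ± 2.600) / 3.71 → t = 1.102 s or 2.504 s.
The first (ascending) time is 1.102 s.

1.102 s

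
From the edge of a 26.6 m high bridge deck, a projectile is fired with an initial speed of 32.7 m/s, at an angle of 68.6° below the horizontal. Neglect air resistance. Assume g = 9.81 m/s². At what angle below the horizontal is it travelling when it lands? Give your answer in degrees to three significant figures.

72.6°

Components: vₓ = 32.70 cos 68.6° = 11.93 m/s, v_y0 = −30.45 m/s (downward).
With up positive and y = 0 at the ground: y(t) = 26.6 + (−30.45) t − 4.905 t². Setting y = 0 and taking the positive root: t = [−30.45 + √(30.45² + 2·9.81·26.6)] / 9.81 = (−30.45 + 38.06) / 9.81 = 0.7765 s.
At impact: v_y = v_y0 − g t = −38.06 m/s; vₓ = 11.93 m/s.
Angle below horizontal: arctan(|v_y|/vₓ) = arctan(38.06/11.93) = 72.60°.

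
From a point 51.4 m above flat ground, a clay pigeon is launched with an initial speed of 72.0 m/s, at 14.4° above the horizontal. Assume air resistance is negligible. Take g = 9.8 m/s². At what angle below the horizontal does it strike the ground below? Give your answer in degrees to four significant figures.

Resolve: vₓ = 72.00 cos 14.4° = 69.74 m/s and v_y0 = 72.00 sin 14.4° = 17.91 m/s.
With up positive and y = 0 at the ground: y(t) = 51.4 + (17.91) t − 4.900 t². Setting y = 0 and taking the positive root: t = [17.91 + √(17.91² + 2·9.80·51.4)] / 9.80 = (17.91 + 36.44) / 9.80 = 5.546 s.
At impact: v_y = v_y0 − g t = −36.44 m/s; vₓ = 69.74 m/s.
Angle below horizontal: arctan(|v_y|/vₓ) = arctan(36.44/69.74) = 27.59°.

27.59°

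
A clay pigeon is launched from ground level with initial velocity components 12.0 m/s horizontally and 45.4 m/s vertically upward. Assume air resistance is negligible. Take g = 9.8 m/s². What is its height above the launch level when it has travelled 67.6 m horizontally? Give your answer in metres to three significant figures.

Time to reach x = 67.6 m: t = x/vₓ = 67.6/12.00 = 5.633 s.
Height: y = v_y0 t − ½ g t² = 45.40 × 5.633 − 4.900 × 5.633² = 255.8 − 155.5 = 100.3 m.

100 m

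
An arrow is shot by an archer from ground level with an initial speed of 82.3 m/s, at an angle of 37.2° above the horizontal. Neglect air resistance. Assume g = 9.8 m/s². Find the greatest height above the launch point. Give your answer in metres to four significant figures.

126.3 m

Resolve: vₓ = 82.30 cos 37.2° = 65.55 m/s and v_y0 = 82.30 sin 37.2° = 49.76 m/s.
Maximum height: H = v_y0² / (2g) = 49.76² / (2 × 9.80) = 126.3 m.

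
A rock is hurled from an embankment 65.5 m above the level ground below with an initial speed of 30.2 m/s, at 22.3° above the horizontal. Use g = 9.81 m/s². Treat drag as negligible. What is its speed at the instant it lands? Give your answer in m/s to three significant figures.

Resolve: vₓ = 30.20 cos 22.3° = 27.94 m/s and v_y0 = 30.20 sin 22.3° = 11.46 m/s.
Vertical motion (up positive, ground at y = 0): 4.905 t² − (11.46) t − 65.5 = 0, so t = (11.46 + √(11.46² + 2·9.81·65.5)) / 9.81 = (11.46 + 37.64) / 9.81 = 5.005 s.
Vertical velocity at impact: v_y = v_y0 − g t = 11.46 − 9.81 × 5.005 = −37.64 m/s.
Speed: |v| = √(vₓ² + v_y²) = √(27.94² + 37.64²) = 46.87 m/s.

46.9 m/s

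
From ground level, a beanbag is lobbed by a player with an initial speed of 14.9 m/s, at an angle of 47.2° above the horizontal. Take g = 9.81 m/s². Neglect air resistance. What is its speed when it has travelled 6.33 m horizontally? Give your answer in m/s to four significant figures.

11.20 m/s

Components: vₓ = 14.90 cos 47.2° = 10.12 m/s, v_y0 = 14.90 sin 47.2° = 10.93 m/s.
x = vₓ t ⇒ t = 6.33/10.12 = 0.6253 s.
Vertical velocity there: v_y = v_y0 − g t = 10.93 − 9.81 × 0.6253 = 4.799 m/s.
Speed: √(vₓ² + v_y²) = √(10.12² + 4.799²) = 11.20 m/s.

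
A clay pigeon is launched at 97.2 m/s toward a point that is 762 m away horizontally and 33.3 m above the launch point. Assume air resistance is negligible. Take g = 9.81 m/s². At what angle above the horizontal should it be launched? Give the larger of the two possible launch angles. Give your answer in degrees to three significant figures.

Trajectory: y = x tanθ − g x² (1 + tan²θ)/(2v₀²). With x = 762, y = 33.3, v₀ = 97.2, g = 9.81:
301.5 tan²θ − 762 tanθ + (334.8) = 0.
tanθ = [762 ± √(762² − 4 × 301.5 × (334.8))] / (2 × 301.5) = (762 ± 420.7) / 602.9, giving tanθ = 0.5661 or 1.962.
θ = 29.51° or 62.99°; the larger is 62.99°.

63.0°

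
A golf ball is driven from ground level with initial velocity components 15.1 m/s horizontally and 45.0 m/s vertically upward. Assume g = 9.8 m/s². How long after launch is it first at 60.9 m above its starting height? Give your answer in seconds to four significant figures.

1.650 s

Height y(t) = 45.00 t − 4.900 t² = 60.9 gives 4.900 t² − 45.00 t + 60.9 = 0.
Quadratic formula: t = (45.00 ± √831.36) / 9.80 = (45.00 ± 28.83) / 9.80 → t = 1.650 s or 7.534 s.
The first (ascending) time is 1.650 s.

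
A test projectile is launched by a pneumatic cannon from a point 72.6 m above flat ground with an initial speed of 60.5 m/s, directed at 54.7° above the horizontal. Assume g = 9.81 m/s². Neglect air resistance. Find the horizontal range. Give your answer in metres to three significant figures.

397 m

Resolve: vₓ = 60.50 cos 54.7° = 34.96 m/s and v_y0 = 60.50 sin 54.7° = 49.38 m/s.
With up positive and y = 0 at the ground: y(t) = 72.6 + (49.38) t − 4.905 t². Setting y = 0 and taking the positive root: t = [49.38 + √(49.38² + 2·9.81·72.6)] / 9.81 = (49.38 + 62.15) / 9.81 = 11.37 s.
Horizontal distance: R = vₓ t = 34.96 × 11.37 = 397.4 m.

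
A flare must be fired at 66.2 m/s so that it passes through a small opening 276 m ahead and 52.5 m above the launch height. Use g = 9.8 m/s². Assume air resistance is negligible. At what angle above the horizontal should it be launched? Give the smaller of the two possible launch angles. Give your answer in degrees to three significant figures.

Trajectory: y = x tanθ − g x² (1 + tan²θ)/(2v₀²). With x = 276, y = 52.5, v₀ = 66.2, g = 9.80:
85.17 tan²θ − 276 tanθ + (137.7) = 0.
tanθ = [276 ± √(276² − 4 × 85.17 × (137.7))] / (2 × 85.17) = (276 ± 171.1) / 170.3, giving tanθ = 0.6159 or 2.625.
θ = 31.63° or 69.14°; the smaller is 31.63°.

31.6°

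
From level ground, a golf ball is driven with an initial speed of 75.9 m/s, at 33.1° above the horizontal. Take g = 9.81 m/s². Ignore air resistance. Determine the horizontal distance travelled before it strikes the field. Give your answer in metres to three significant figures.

537 m

vₓ = 75.90 cos 33.1° = 63.58 m/s; v_y0 = 75.90 sin 33.1° = 41.45 m/s.
Flight time T = 2 v_y0 / g = 8.450 s.
Range: R = vₓ T = 63.58 × 8.450 = 537.3 m.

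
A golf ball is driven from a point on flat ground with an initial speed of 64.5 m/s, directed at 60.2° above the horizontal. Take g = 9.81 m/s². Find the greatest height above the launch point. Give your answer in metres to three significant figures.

160 m

Horizontal component vₓ = 64.50 cos 60.2° = 32.05 m/s; vertical v_y0 = 64.50 sin 60.2° = 55.97 m/s.
Peak height H = v_y0² / (2g) = 3132.7 / 19.62 = 159.7 m.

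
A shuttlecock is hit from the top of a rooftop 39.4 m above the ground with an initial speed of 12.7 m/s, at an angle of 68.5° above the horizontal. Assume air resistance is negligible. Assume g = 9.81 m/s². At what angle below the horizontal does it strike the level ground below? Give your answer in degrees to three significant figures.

81.2°

Horizontal component vₓ = 12.70 cos 68.5° = 4.655 m/s; vertical v_y0 = 12.70 sin 68.5° = 11.82 m/s.
The projectile lands when y = 39.4 + (11.82) t − ½·9.81·t² = 0. Positive root: t = (11.82 + √(11.82² + 2·9.81·39.4)) / 9.81 = (11.82 + 30.21) / 9.81 = 4.284 s.
At impact: v_y = v_y0 − g t = −30.21 m/s; vₓ = 4.655 m/s.
Angle below horizontal: arctan(|v_y|/vₓ) = arctan(30.21/4.655) = 81.24°.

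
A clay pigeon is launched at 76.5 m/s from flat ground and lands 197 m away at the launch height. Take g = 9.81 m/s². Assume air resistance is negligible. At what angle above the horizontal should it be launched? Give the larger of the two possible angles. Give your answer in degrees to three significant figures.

R = v₀² sin 2θ / g gives sin 2θ = gR/v₀² = 9.81·197/76.5² = 0.3302.
2θ = 19.28° or 180° − 19.28° = 160.7°, so θ = 9.641° or 80.36°.
The larger angle is 80.36°.

80.4°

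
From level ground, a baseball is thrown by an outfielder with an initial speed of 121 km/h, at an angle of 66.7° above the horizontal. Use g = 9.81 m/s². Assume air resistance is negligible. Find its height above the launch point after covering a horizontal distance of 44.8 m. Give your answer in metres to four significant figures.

Convert: 121 km/h = 121/3.6 = 33.61 m/s.
Components: vₓ = 33.61 cos 66.7° = 13.29 m/s, v_y0 = 33.61 sin 66.7° = 30.87 m/s.
x = vₓ t ⇒ t = 44.8/13.29 = 3.370 s.
Height: y = v_y0 t − ½ g t² = 30.87 × 3.370 − 4.905 × 3.370² = 104.0 − 55.70 = 48.33 m.

48.33 m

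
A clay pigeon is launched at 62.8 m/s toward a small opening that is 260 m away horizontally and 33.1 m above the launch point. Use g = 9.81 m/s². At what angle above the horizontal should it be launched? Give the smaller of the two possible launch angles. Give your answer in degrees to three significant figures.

Trajectory: y = x tanθ − g x² (1 + tan²θ)/(2v₀²). With x = 260, y = 33.1, v₀ = 62.8, g = 9.81:
84.07 tan²θ − 260 tanθ + (117.2) = 0.
tanθ = [260 ± √(260² − 4 × 84.07 × (117.2))] / (2 × 84.07) = (260 ± 167.9) / 168.1, giving tanθ = 0.5477 or 2.545.
θ = 28.71° or 68.55°; the smaller is 28.71°.

28.7°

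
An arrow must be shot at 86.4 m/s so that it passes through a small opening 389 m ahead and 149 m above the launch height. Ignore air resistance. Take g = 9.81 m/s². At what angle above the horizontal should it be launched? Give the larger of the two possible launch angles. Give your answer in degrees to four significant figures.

72.17°

Trajectory: y = x tanθ − g x² (1 + tan²θ)/(2v₀²). With x = 389, y = 149, v₀ = 86.4, g = 9.81:
99.43 tan²θ − 389 tanθ + (248.4) = 0.
tanθ = [389 ± √(389² − 4 × 99.43 × (248.4))] / (2 × 99.43) = (389 ± 229.2) / 198.9, giving tanθ = 0.8038 or 3.109.
θ = 38.79° or 72.17°; the larger is 72.17°.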